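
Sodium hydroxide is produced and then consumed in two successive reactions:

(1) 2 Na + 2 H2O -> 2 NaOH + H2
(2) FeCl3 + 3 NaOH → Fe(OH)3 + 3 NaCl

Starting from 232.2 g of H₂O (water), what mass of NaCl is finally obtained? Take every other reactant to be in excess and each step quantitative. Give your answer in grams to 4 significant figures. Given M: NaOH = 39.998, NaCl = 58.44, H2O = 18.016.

753.2 g

n(H2O) = 232.20 / 18.016 = 12.889 mol.
Step 1 gives a 2:2 ratio of H2O to NaOH, so n(NaOH) = 12.889 mol.
In step 2 the NaOH:NaCl ratio is 3:3, so n(NaCl) = 12.889 mol.
Mass of NaCl = 12.889 × 58.44 = 753.21 g.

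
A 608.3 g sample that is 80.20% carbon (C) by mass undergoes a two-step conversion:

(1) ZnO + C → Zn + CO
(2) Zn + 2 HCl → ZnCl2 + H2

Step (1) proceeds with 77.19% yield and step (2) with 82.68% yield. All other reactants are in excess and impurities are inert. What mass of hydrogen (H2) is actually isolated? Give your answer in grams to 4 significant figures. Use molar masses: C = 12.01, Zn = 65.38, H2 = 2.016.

52.26 g

Pure C = 608.3 × 0.8020 = 487.86 g.
n(C) = 487.86 / 12.01 = 40.621 mol.
Step 1 (C:Zn = 1:1): theoretical n(Zn) = 40.621 mol; at 77.19% yield, n(Zn) = 31.355 mol.
Step 2 (Zn:H2 = 1:1): theoretical n(H2) = 31.355 mol, so theoretical mass = 31.355 × 2.016 = 63.212 g.
At 82.68% yield, actual mass of H2 = 63.212 × 0.8268 = 52.264 g.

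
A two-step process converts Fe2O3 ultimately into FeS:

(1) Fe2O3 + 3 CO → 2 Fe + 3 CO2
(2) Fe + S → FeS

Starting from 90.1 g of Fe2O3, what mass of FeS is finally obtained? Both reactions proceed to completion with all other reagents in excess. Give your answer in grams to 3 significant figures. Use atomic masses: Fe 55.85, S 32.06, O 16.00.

M(Fe2O3) = 2(55.85) + 3(16.00) = 159.70 g/mol.
M(FeS) = 55.85 + 32.06 = 87.91 g/mol.
n(Fe2O3) = 90.10 / 159.70 = 0.5642 mol.
Step 1 gives a 1:2 ratio of Fe2O3 to Fe, so n(Fe) = 1.128 mol.
In step 2 the Fe:FeS ratio is 1:1, so n(FeS) = 1.128 mol.
Mass of FeS = 1.128 × 87.91 = 99.19 g.

99.2 g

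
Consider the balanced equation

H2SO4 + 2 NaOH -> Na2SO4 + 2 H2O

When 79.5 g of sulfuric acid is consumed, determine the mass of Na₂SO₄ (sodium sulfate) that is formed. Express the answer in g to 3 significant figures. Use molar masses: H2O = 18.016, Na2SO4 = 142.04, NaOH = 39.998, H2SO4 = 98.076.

115 g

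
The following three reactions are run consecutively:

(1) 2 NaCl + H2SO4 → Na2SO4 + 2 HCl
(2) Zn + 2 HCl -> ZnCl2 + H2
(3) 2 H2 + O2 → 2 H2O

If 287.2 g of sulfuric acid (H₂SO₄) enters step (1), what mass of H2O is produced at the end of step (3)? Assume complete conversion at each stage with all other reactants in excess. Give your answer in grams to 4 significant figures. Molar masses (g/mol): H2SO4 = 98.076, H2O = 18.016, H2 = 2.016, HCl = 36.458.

52.76 g

n(H2SO4) = 287.2 / 98.076 = 2.9283 mol.
Reaction (1): H2SO4→HCl ratio 1:2 ⇒ n(HCl) = 5.8567 mol.
Reaction (2): HCl→H2 ratio 2:1 ⇒ n(H2) = 2.9283 mol.
Reaction (3): H2→H2O ratio 2:2 ⇒ n(H2O) = 2.9283 mol.
Mass of H2O = 2.9283 × 18.016 = 52.757 g.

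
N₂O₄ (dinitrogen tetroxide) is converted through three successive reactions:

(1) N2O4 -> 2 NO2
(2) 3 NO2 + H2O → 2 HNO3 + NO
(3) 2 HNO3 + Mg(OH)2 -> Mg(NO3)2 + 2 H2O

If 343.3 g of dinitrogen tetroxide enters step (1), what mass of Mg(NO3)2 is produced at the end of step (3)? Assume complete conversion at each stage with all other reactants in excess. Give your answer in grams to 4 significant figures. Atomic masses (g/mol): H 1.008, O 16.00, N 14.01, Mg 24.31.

M(N2O4) = 2(14.01) + 4(16.00) = 92.02 g/mol.
M(Mg(NO3)2) = 24.31 + 2(14.01) + 6(16.00) = 148.33 g/mol.
n(N2O4) = 343.3 / 92.02 = 3.7307 mol.
Reaction (1): N2O4→NO2 ratio 1:2 ⇒ n(NO2) = 7.4614 mol.
Reaction (2): NO2→HNO3 ratio 3:2 ⇒ n(HNO3) = 4.9743 mol.
Reaction (3): HNO3→Mg(NO3)2 ratio 2:1 ⇒ n(Mg(NO3)2) = 2.4871 mol.
Mass of Mg(NO3)2 = 2.4871 × 148.33 = 368.92 g.

368.9 g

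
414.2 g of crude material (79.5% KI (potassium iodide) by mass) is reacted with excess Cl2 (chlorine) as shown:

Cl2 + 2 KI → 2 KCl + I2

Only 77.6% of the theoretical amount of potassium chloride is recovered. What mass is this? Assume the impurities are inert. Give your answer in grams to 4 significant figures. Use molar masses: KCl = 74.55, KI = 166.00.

Pure KI available = 414.2 g × 0.795 = 329.29 g.
n(KI) = 329.29 g / 166.00 g/mol = 1.9837 mol.
From the equation the KI:KCl mole ratio is 2:2, so n(KCl) = 1.9837 × 2/2 = 1.9837 mol.
Mass of KCl = 1.9837 mol × 74.55 g/mol = 147.88 g.
Actual mass collected = 147.88 g × 0.776 = 114.76 g.

114.8 g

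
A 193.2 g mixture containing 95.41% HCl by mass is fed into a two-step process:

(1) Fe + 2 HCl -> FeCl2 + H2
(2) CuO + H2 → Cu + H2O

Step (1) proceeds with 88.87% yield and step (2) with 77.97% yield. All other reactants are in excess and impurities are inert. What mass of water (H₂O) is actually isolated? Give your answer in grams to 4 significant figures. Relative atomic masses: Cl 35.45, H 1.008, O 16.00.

Pure HCl = 193.2 × 0.9541 = 184.33 g.
M(HCl) = 1.008 + 35.45 = 36.458 g/mol.
M(H2O) = 2(1.008) + 16.00 = 18.016 g/mol.
n(HCl) = 184.33 / 36.458 = 5.0560 mol.
Step 1 (HCl:H2 = 2:1): theoretical n(H2) = 2.5280 mol; at 88.87% yield, n(H2) = 2.2466 mol.
Step 2 (H2:H2O = 1:1): theoretical n(H2O) = 2.2466 mol, so theoretical mass = 2.2466 × 18.016 = 40.475 g.
At 77.97% yield, actual mass of H2O = 40.475 × 0.7797 = 31.559 g.

31.56 g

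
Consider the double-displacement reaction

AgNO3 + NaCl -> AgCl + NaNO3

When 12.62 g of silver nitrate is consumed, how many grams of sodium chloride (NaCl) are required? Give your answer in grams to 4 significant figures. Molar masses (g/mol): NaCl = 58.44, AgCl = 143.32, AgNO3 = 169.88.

4.341 g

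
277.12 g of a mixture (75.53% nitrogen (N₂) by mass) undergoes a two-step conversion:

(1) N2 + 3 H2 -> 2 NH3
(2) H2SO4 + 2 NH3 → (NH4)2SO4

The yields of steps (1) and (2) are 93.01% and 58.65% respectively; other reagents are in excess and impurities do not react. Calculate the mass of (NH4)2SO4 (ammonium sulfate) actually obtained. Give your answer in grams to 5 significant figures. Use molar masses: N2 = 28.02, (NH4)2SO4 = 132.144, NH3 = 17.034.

Pure N2 = 277.12 × 0.7553 = 209.309 g.
n(N2) = 209.309 / 28.02 = 7.46998 mol.
Step 1 (N2:NH3 = 1:2): theoretical n(NH3) = 14.9400 mol; at 93.01% yield, n(NH3) = 13.8956 mol.
Step 2 (NH3:(NH4)2SO4 = 2:1): theoretical n((NH4)2SO4) = 6.94782 mol, so theoretical mass = 6.94782 × 132.144 = 918.113 g.
At 58.65% yield, actual mass of (NH4)2SO4 = 918.113 × 0.5865 = 538.473 g.

538.47 g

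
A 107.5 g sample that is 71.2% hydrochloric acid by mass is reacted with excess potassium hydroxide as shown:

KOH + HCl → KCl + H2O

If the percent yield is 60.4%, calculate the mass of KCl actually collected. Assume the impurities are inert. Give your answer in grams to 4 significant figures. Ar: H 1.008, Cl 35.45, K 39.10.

94.53 g

Pure HCl available = 107.5 g × 0.712 = 76.540 g.
M(HCl) = 1.008 + 35.45 = 36.458 g/mol.
M(KCl) = 39.10 + 35.45 = 74.55 g/mol.
n(HCl) = 76.540 g / 36.458 g/mol = 2.0994 mol.
From the equation the HCl:KCl mole ratio is 1:1, so n(KCl) = 2.0994 × 1/1 = 2.0994 mol.
Mass of KCl = 2.0994 mol × 74.55 g/mol = 156.51 g.
Actual mass collected = 156.51 g × 0.604 = 94.532 g.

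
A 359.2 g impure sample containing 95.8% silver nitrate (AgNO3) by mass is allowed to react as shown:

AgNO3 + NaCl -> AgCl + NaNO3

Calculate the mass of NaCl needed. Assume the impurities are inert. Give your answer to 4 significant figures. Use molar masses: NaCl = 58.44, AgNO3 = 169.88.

Mass of pure AgNO3 = 359.2 g × 0.958 = 344.11 g.
n(AgNO3) = 344.11 g / 169.88 g/mol = 2.0256 mol.
From the equation the AgNO3:NaCl mole ratio is 1:1, so n(NaCl) = 2.0256 × 1/1 = 2.0256 mol.
Mass of NaCl = 2.0256 mol × 58.44 g/mol = 118.38 g.

118.4 g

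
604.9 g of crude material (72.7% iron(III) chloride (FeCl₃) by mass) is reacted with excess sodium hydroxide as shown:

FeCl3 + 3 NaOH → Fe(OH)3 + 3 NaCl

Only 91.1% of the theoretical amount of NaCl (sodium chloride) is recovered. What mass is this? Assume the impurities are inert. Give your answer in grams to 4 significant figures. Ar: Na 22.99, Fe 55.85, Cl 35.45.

Pure FeCl3 available = 604.9 g × 0.727 = 439.76 g.
M(FeCl3) = 55.85 + 3(35.45) = 162.20 g/mol.
M(NaCl) = 22.99 + 35.45 = 58.44 g/mol.
n(FeCl3) = 439.76 g / 162.20 g/mol = 2.7112 mol.
From the equation the FeCl3:NaCl mole ratio is 1:3, so n(NaCl) = 2.7112 × 3/1 = 8.1337 mol.
Mass of NaCl = 8.1337 mol × 58.44 g/mol = 475.33 g.
Actual mass collected = 475.33 g × 0.911 = 433.03 g.

433.0 g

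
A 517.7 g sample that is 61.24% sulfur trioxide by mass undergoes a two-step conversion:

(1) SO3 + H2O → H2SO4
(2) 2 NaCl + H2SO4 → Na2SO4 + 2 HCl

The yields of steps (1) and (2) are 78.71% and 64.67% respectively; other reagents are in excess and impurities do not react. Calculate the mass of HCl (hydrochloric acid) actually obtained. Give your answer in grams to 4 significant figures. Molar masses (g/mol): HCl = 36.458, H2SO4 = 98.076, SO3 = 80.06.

Pure SO3 = 517.7 × 0.6124 = 317.04 g.
n(SO3) = 317.04 / 80.06 = 3.9600 mol.
Step 1 (SO3:H2SO4 = 1:1): theoretical n(H2SO4) = 3.9600 mol; at 78.71% yield, n(H2SO4) = 3.1169 mol.
Step 2 (H2SO4:HCl = 1:2): theoretical n(HCl) = 6.2339 mol, so theoretical mass = 6.2339 × 36.458 = 227.27 g.
At 64.67% yield, actual mass of HCl = 227.27 × 0.6467 = 146.98 g.

147.0 g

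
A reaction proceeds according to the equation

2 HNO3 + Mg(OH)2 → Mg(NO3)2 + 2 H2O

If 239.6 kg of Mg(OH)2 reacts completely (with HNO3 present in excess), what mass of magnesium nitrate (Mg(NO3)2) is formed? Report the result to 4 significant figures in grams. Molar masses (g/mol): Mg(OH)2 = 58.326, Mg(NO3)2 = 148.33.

609300 g

Convert: 239.6 kg = 239600 g.
n(Mg(OH)2) = 239600 g / 58.326 g/mol = 4107.9 mol.
From the equation the Mg(OH)2:Mg(NO3)2 mole ratio is 1:1, so n(Mg(NO3)2) = 4107.9 × 1/1 = 4107.9 mol.
Mass of Mg(NO3)2 = 4107.9 mol × 148.33 g/mol = 609330 g.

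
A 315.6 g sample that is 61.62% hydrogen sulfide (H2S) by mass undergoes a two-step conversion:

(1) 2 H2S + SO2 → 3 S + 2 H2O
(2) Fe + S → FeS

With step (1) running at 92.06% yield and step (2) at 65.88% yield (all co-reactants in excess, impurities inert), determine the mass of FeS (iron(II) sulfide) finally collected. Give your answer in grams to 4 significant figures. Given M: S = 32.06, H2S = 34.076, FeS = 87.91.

Pure H2S = 315.6 × 0.6162 = 194.47 g.
n(H2S) = 194.47 / 34.076 = 5.7070 mol.
Step 1 (H2S:S = 2:3): theoretical n(S) = 8.5605 mol; at 92.06% yield, n(S) = 7.8808 mol.
Step 2 (S:FeS = 1:1): theoretical n(FeS) = 7.8808 mol, so theoretical mass = 7.8808 × 87.91 = 692.80 g.
At 65.88% yield, actual mass of FeS = 692.80 × 0.6588 = 456.42 g.

456.4 g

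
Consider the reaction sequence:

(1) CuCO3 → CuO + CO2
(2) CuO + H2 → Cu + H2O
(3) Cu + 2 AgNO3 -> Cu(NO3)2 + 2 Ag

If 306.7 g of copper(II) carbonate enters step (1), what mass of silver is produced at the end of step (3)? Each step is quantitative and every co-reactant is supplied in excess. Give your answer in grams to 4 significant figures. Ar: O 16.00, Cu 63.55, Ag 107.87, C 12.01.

535.5 g

M(CuCO3) = 63.55 + 12.01 + 3(16.00) = 123.56 g/mol.
M(Ag) = 107.87 g/mol.
n(CuCO3) = 306.7 / 123.56 = 2.4822 mol.
Reaction (1): CuCO3→CuO ratio 1:1 ⇒ n(CuO) = 2.4822 mol.
Reaction (2): CuO→Cu ratio 1:1 ⇒ n(Cu) = 2.4822 mol.
Reaction (3): Cu→Ag ratio 1:2 ⇒ n(Ag) = 4.9644 mol.
Mass of Ag = 4.9644 × 107.87 = 535.51 g.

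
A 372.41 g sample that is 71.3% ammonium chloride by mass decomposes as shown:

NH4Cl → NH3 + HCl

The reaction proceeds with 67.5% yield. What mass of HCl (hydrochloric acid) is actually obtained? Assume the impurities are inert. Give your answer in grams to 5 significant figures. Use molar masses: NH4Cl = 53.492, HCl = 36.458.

Pure NH4Cl available = 372.41 g × 0.713 = 265.528 g.
n(NH4Cl) = 265.528 g / 53.492 g/mol = 4.96389 mol.
From the equation the NH4Cl:HCl mole ratio is 1:1, so n(HCl) = 4.96389 × 1/1 = 4.96389 mol.
Mass of HCl = 4.96389 mol × 36.458 g/mol = 180.973 g.
Actual mass collected = 180.973 g × 0.675 = 122.157 g.

122.16 g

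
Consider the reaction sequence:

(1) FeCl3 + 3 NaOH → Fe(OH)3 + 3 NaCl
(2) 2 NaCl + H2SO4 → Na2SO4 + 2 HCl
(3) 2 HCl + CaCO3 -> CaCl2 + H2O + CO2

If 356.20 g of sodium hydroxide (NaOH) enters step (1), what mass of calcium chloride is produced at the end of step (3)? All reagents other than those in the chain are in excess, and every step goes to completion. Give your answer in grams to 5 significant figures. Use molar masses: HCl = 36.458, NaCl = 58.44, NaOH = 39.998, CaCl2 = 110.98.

494.16 g

n(NaOH) = 356.20 / 39.998 = 8.90545 mol.
Reaction (1): NaOH→NaCl ratio 3:3 ⇒ n(NaCl) = 8.90545 mol.
Reaction (2): NaCl→HCl ratio 2:2 ⇒ n(HCl) = 8.90545 mol.
Reaction (3): HCl→CaCl2 ratio 2:1 ⇒ n(CaCl2) = 4.45272 mol.
Mass of CaCl2 = 4.45272 × 110.98 = 494.163 g.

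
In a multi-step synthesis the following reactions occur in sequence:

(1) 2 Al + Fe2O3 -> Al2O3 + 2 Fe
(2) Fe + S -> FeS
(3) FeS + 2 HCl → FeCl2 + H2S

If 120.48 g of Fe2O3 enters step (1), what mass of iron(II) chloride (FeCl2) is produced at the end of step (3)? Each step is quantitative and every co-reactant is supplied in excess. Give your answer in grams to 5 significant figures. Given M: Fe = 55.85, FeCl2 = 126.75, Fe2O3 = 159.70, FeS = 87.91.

n(Fe2O3) = 120.48 / 159.70 = 0.754415 mol.
Reaction (1): Fe2O3→Fe ratio 1:2 ⇒ n(Fe) = 1.50883 mol.
Reaction (2): Fe→FeS ratio 1:1 ⇒ n(FeS) = 1.50883 mol.
Reaction (3): FeS→FeCl2 ratio 1:1 ⇒ n(FeCl2) = 1.50883 mol.
Mass of FeCl2 = 1.50883 × 126.75 = 191.244 g.

191.24 g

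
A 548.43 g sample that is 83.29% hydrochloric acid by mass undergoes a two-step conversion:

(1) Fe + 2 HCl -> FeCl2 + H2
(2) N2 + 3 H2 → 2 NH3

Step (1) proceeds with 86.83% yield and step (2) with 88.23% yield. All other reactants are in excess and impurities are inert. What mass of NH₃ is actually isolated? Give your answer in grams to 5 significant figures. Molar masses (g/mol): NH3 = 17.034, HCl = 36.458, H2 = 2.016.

Pure HCl = 548.43 × 0.8329 = 456.787 g.
n(HCl) = 456.787 / 36.458 = 12.5291 mol.
Step 1 (HCl:H2 = 2:1): theoretical n(H2) = 6.26457 mol; at 86.83% yield, n(H2) = 5.43953 mol.
Step 2 (H2:NH3 = 3:2): theoretical n(NH3) = 3.62635 mol, so theoretical mass = 3.62635 × 17.034 = 61.7713 g.
At 88.23% yield, actual mass of NH3 = 61.7713 × 0.8823 = 54.5008 g.

54.501 g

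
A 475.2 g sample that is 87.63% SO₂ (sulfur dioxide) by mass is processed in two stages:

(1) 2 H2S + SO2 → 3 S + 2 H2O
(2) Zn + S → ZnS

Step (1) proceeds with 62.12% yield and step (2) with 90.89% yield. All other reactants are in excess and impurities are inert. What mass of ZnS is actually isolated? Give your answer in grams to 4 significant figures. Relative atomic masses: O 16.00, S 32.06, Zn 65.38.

Pure SO2 = 475.2 × 0.8763 = 416.42 g.
M(SO2) = 32.06 + 2(16.00) = 64.06 g/mol.
M(ZnS) = 65.38 + 32.06 = 97.44 g/mol.
n(SO2) = 416.42 / 64.06 = 6.5004 mol.
Step 1 (SO2:S = 1:3): theoretical n(S) = 19.501 mol; at 62.12% yield, n(S) = 12.114 mol.
Step 2 (S:ZnS = 1:1): theoretical n(ZnS) = 12.114 mol, so theoretical mass = 12.114 × 97.44 = 1180.4 g.
At 90.89% yield, actual mass of ZnS = 1180.4 × 0.9089 = 1072.9 g.

1073 g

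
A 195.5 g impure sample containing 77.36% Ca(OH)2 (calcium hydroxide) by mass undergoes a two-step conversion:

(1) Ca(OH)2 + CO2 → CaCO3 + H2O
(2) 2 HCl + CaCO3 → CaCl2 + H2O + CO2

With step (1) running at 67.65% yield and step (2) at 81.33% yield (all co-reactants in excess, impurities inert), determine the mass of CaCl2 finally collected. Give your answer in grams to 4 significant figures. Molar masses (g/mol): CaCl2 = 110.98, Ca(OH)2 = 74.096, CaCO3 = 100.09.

Pure Ca(OH)2 = 195.5 × 0.7736 = 151.24 g.
n(Ca(OH)2) = 151.24 / 74.096 = 2.0411 mol.
Step 1 (Ca(OH)2:CaCO3 = 1:1): theoretical n(CaCO3) = 2.0411 mol; at 67.65% yield, n(CaCO3) = 1.3808 mol.
Step 2 (CaCO3:CaCl2 = 1:1): theoretical n(CaCl2) = 1.3808 mol, so theoretical mass = 1.3808 × 110.98 = 153.24 g.
At 81.33% yield, actual mass of CaCl2 = 153.24 × 0.8133 = 124.63 g.

124.6 g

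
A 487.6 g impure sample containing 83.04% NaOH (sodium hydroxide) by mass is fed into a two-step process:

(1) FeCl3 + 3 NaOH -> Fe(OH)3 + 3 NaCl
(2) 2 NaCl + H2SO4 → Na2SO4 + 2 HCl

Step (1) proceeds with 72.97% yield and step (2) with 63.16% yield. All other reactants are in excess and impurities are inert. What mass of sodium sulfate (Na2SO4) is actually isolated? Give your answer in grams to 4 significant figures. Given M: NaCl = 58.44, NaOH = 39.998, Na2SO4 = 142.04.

331.3 g

Pure NaOH = 487.6 × 0.8304 = 404.90 g.
n(NaOH) = 404.90 / 39.998 = 10.123 mol.
Step 1 (NaOH:NaCl = 3:3): theoretical n(NaCl) = 10.123 mol; at 72.97% yield, n(NaCl) = 7.3868 mol.
Step 2 (NaCl:Na2SO4 = 2:1): theoretical n(Na2SO4) = 3.6934 mol, so theoretical mass = 3.6934 × 142.04 = 524.61 g.
At 63.16% yield, actual mass of Na2SO4 = 524.61 × 0.6316 = 331.34 g.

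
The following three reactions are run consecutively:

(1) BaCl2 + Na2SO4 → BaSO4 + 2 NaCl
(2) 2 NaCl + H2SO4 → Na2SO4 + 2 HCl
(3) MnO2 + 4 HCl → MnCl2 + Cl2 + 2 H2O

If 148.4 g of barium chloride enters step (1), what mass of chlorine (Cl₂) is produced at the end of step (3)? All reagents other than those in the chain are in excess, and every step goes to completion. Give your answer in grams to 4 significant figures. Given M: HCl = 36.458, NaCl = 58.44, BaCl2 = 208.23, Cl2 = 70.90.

n(BaCl2) = 148.4 / 208.23 = 0.71267 mol.
Reaction (1): BaCl2→NaCl ratio 1:2 ⇒ n(NaCl) = 1.4253 mol.
Reaction (2): NaCl→HCl ratio 2:2 ⇒ n(HCl) = 1.4253 mol.
Reaction (3): HCl→Cl2 ratio 4:1 ⇒ n(Cl2) = 0.35634 mol.
Mass of Cl2 = 0.35634 × 70.90 = 25.264 g.

25.26 g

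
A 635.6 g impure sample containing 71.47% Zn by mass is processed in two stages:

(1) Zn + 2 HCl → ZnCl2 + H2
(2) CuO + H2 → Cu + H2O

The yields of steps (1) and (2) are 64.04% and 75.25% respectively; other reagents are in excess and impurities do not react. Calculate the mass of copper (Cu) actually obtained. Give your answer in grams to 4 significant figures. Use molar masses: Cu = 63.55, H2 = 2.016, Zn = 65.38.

212.8 g

Pure Zn = 635.6 × 0.7147 = 454.26 g.
n(Zn) = 454.26 / 65.38 = 6.9480 mol.
Step 1 (Zn:H2 = 1:1): theoretical n(H2) = 6.9480 mol; at 64.04% yield, n(H2) = 4.4495 mol.
Step 2 (H2:Cu = 1:1): theoretical n(Cu) = 4.4495 mol, so theoretical mass = 4.4495 × 63.55 = 282.77 g.
At 75.25% yield, actual mass of Cu = 282.77 × 0.7525 = 212.78 g.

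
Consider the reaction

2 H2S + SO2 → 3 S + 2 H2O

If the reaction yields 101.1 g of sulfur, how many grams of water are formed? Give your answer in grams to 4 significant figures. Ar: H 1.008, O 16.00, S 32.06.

37.88 g

M(S) = 32.06 g/mol.
M(H2O) = 2(1.008) + 16.00 = 18.016 g/mol.
n(S) = 101.10 g / 32.06 g/mol = 3.1535 mol.
From the equation the S:H2O mole ratio is 3:2, so n(H2O) = 3.1535 × 2/3 = 2.1023 mol.
Mass of H2O = 2.1023 mol × 18.016 g/mol = 37.875 g.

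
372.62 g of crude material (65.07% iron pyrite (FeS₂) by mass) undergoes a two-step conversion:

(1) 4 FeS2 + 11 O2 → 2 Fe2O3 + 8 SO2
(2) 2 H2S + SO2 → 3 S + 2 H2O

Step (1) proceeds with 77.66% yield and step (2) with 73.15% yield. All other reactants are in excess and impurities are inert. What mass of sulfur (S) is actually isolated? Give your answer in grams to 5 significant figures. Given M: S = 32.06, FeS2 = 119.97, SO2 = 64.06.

220.85 g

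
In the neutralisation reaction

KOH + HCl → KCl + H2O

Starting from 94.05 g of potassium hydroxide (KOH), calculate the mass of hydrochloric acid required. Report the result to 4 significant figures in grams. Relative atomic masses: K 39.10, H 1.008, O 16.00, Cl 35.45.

M(KOH) = 39.10 + 16.00 + 1.008 = 56.108 g/mol.
M(HCl) = 1.008 + 35.45 = 36.458 g/mol.
n(KOH) = 94.050 g / 56.108 g/mol = 1.6762 mol.
From the equation the KOH:HCl mole ratio is 1:1, so n(HCl) = 1.6762 × 1/1 = 1.6762 mol.
Mass of HCl = 1.6762 mol × 36.458 g/mol = 61.112 g.

61.11 g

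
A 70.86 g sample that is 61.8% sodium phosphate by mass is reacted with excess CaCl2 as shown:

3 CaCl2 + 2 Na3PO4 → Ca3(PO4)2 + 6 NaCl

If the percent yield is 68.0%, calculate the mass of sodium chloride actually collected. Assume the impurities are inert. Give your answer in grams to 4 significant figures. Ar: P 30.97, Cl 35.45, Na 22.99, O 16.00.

Pure Na3PO4 available = 70.86 g × 0.618 = 43.791 g.
M(Na3PO4) = 3(22.99) + 30.97 + 4(16.00) = 163.94 g/mol.
M(NaCl) = 22.99 + 35.45 = 58.44 g/mol.
n(Na3PO4) = 43.791 g / 163.94 g/mol = 0.26712 mol.
From the equation the Na3PO4:NaCl mole ratio is 2:6, so n(NaCl) = 0.26712 × 6/2 = 0.80136 mol.
Mass of NaCl = 0.80136 mol × 58.44 g/mol = 46.831 g.
Actual mass collected = 46.831 g × 0.680 = 31.845 g.

31.85 g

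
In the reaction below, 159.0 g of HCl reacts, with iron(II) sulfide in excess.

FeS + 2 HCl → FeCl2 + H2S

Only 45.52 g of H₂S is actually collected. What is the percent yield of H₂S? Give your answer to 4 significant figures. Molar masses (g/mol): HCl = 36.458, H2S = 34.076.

61.26 %

n(HCl) = 159.00 g / 36.458 g/mol = 4.3612 mol.
From the equation the HCl:H2S mole ratio is 2:1, so n(H2S) = 4.3612 × 1/2 = 2.1806 mol.
Mass of H2S = 2.1806 mol × 34.076 g/mol = 74.306 g.
This is the theoretical yield. Percent yield = 45.52 g / 74.306 g × 100% = 61.260%.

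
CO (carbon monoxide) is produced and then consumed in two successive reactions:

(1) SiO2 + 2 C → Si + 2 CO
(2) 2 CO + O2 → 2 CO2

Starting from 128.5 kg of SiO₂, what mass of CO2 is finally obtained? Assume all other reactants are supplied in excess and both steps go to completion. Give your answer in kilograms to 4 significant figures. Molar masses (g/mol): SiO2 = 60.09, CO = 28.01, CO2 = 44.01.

128.5 kg = 128500 g.
n(SiO2) = 128500 / 60.09 = 2138.5 mol.
Step 1 gives a 1:2 ratio of SiO2 to CO, so n(CO) = 4276.9 mol.
In step 2 the CO:CO2 ratio is 2:2, so n(CO2) = 4276.9 mol.
Mass of CO2 = 4276.9 × 44.01 = 188230 g = 188.2 kg.

188.2 kg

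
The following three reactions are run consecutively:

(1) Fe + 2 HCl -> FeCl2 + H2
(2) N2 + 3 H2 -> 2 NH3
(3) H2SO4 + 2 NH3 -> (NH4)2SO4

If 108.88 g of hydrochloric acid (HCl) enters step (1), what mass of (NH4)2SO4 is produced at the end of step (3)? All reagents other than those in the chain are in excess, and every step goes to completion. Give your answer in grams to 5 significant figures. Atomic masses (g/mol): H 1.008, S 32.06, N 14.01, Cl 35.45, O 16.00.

M(HCl) = 1.008 + 35.45 = 36.458 g/mol.
M((NH4)2SO4) = 2(14.01) + 8(1.008) + 32.06 + 4(16.00) = 132.144 g/mol.
n(HCl) = 108.88 / 36.458 = 2.98645 mol.
Reaction (1): HCl→H2 ratio 2:1 ⇒ n(H2) = 1.49323 mol.
Reaction (2): H2→NH3 ratio 3:2 ⇒ n(NH3) = 0.995483 mol.
Reaction (3): NH3→(NH4)2SO4 ratio 2:1 ⇒ n((NH4)2SO4) = 0.497742 mol.
Mass of (NH4)2SO4 = 0.497742 × 132.144 = 65.7736 g.

65.774 g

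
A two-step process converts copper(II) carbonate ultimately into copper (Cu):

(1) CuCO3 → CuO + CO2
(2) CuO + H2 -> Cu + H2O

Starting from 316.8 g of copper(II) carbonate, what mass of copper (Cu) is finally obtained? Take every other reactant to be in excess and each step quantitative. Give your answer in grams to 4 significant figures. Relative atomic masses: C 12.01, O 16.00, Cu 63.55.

M(CuCO3) = 63.55 + 12.01 + 3(16.00) = 123.56 g/mol.
M(Cu) = 63.55 g/mol.
n(CuCO3) = 316.80 / 123.56 = 2.5639 mol.
Step 1 gives a 1:1 ratio of CuCO3 to CuO, so n(CuO) = 2.5639 mol.
In step 2 the CuO:Cu ratio is 1:1, so n(Cu) = 2.5639 mol.
Mass of Cu = 2.5639 × 63.55 = 162.94 g.

162.9 g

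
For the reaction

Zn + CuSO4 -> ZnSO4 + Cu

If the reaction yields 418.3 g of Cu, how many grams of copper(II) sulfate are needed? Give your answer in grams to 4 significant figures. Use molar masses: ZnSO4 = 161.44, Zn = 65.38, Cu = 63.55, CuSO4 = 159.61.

1051 g

n(Cu) = 418.30 g / 63.55 g/mol = 6.5822 mol.
From the equation the Cu:CuSO4 mole ratio is 1:1, so n(CuSO4) = 6.5822 × 1/1 = 6.5822 mol.
Mass of CuSO4 = 6.5822 mol × 159.61 g/mol = 1050.6 g.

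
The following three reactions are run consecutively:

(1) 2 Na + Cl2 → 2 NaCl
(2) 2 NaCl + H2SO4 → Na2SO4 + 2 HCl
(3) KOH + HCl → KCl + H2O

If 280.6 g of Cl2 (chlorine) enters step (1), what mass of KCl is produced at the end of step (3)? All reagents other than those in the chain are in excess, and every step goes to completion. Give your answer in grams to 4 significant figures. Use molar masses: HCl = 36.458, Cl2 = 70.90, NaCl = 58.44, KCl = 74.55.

590.1 g

n(Cl2) = 280.6 / 70.90 = 3.9577 mol.
Reaction (1): Cl2→NaCl ratio 1:2 ⇒ n(NaCl) = 7.9154 mol.
Reaction (2): NaCl→HCl ratio 2:2 ⇒ n(HCl) = 7.9154 mol.
Reaction (3): HCl→KCl ratio 1:1 ⇒ n(KCl) = 7.9154 mol.
Mass of KCl = 7.9154 × 74.55 = 590.09 g.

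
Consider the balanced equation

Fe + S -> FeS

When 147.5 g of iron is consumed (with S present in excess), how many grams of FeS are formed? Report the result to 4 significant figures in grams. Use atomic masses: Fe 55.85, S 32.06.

232.2 g

M(Fe) = 55.85 g/mol.
M(FeS) = 55.85 + 32.06 = 87.91 g/mol.
n(Fe) = 147.50 g / 55.85 g/mol = 2.6410 mol.
From the equation the Fe:FeS mole ratio is 1:1, so n(FeS) = 2.6410 × 1/1 = 2.6410 mol.
Mass of FeS = 2.6410 mol × 87.91 g/mol = 232.17 g.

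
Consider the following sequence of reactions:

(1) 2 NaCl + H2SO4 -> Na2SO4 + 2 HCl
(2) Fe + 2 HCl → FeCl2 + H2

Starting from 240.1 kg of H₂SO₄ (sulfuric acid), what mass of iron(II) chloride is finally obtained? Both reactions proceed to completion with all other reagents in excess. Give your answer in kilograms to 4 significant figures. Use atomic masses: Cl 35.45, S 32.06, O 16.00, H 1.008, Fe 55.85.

M(H2SO4) = 2(1.008) + 32.06 + 4(16.00) = 98.076 g/mol.
M(FeCl2) = 55.85 + 2(35.45) = 126.75 g/mol.
240.1 kg = 240100 g.
n(H2SO4) = 240100 / 98.076 = 2448.1 mol.
Step 1 gives a 1:2 ratio of H2SO4 to HCl, so n(HCl) = 4896.2 mol.
In step 2 the HCl:FeCl2 ratio is 2:1, so n(FeCl2) = 2448.1 mol.
Mass of FeCl2 = 2448.1 × 126.75 = 310300 g = 310.3 kg.

310.3 kg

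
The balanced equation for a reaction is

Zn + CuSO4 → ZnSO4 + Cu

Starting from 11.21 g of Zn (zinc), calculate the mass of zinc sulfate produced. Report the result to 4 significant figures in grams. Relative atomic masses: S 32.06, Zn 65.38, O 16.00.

M(Zn) = 65.38 g/mol.
M(ZnSO4) = 65.38 + 32.06 + 4(16.00) = 161.44 g/mol.
n(Zn) = 11.210 g / 65.38 g/mol = 0.17146 mol.
From the equation the Zn:ZnSO4 mole ratio is 1:1, so n(ZnSO4) = 0.17146 × 1/1 = 0.17146 mol.
Mass of ZnSO4 = 0.17146 mol × 161.44 g/mol = 27.680 g.

27.68 g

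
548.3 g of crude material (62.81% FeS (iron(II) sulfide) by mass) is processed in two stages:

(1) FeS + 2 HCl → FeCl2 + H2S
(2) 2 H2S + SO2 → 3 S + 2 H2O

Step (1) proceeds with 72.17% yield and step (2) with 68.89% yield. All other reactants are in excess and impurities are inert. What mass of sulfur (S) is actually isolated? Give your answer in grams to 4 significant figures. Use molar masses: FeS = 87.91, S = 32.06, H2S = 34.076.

93.66 g

Pure FeS = 548.3 × 0.6281 = 344.39 g.
n(FeS) = 344.39 / 87.91 = 3.9175 mol.
Step 1 (FeS:H2S = 1:1): theoretical n(H2S) = 3.9175 mol; at 72.17% yield, n(H2S) = 2.8273 mol.
Step 2 (H2S:S = 2:3): theoretical n(S) = 4.2409 mol, so theoretical mass = 4.2409 × 32.06 = 135.96 g.
At 68.89% yield, actual mass of S = 135.96 × 0.6889 = 93.665 g.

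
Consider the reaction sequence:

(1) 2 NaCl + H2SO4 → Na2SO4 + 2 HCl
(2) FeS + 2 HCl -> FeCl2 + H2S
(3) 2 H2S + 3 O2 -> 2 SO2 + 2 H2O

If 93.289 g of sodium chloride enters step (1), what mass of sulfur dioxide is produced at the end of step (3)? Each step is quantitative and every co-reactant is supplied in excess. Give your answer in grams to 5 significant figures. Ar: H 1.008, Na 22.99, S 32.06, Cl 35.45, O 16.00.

51.130 g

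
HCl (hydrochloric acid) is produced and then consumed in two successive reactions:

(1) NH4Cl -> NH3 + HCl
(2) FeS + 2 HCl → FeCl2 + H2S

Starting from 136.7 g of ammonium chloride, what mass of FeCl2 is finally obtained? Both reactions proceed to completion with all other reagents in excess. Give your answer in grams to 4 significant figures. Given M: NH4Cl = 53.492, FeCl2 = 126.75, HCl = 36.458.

n(NH4Cl) = 136.70 / 53.492 = 2.5555 mol.
Step 1 gives a 1:1 ratio of NH4Cl to HCl, so n(HCl) = 2.5555 mol.
In step 2 the HCl:FeCl2 ratio is 2:1, so n(FeCl2) = 1.2778 mol.
Mass of FeCl2 = 1.2778 × 126.75 = 161.96 g.

162.0 g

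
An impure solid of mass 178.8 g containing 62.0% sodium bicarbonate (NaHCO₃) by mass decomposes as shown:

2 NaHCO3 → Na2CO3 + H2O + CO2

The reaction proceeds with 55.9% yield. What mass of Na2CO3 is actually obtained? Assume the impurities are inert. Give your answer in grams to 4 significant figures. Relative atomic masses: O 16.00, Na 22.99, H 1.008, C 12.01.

Pure NaHCO3 available = 178.8 g × 0.620 = 110.86 g.
M(NaHCO3) = 22.99 + 1.008 + 12.01 + 3(16.00) = 84.008 g/mol.
M(Na2CO3) = 2(22.99) + 12.01 + 3(16.00) = 105.99 g/mol.
n(NaHCO3) = 110.86 g / 84.008 g/mol = 1.3196 mol.
From the equation the NaHCO3:Na2CO3 mole ratio is 2:1, so n(Na2CO3) = 1.3196 × 1/2 = 0.65979 mol.
Mass of Na2CO3 = 0.65979 mol × 105.99 g/mol = 69.932 g.
Actual mass collected = 69.932 g × 0.559 = 39.092 g.

39.09 g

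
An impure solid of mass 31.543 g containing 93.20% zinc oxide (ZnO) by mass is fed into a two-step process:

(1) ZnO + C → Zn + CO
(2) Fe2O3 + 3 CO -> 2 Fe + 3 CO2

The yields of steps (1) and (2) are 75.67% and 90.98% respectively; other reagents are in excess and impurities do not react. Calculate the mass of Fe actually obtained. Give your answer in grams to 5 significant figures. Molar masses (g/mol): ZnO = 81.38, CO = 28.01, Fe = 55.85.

9.2598 g

Pure ZnO = 31.543 × 0.9320 = 29.3981 g.
n(ZnO) = 29.3981 / 81.38 = 0.361244 mol.
Step 1 (ZnO:CO = 1:1): theoretical n(CO) = 0.361244 mol; at 75.67% yield, n(CO) = 0.273354 mol.
Step 2 (CO:Fe = 3:2): theoretical n(Fe) = 0.182236 mol, so theoretical mass = 0.182236 × 55.85 = 10.1779 g.
At 90.98% yield, actual mass of Fe = 10.1779 × 0.9098 = 9.25983 g.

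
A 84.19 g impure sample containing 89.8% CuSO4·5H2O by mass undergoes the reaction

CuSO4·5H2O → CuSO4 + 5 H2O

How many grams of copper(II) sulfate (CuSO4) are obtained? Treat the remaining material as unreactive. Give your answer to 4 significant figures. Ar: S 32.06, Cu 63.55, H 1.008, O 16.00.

48.33 g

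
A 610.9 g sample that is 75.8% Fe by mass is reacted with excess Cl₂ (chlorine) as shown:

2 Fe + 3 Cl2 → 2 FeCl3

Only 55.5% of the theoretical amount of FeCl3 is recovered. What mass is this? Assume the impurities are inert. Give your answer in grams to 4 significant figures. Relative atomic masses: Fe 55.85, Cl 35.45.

Pure Fe available = 610.9 g × 0.758 = 463.06 g.
M(Fe) = 55.85 g/mol.
M(FeCl3) = 55.85 + 3(35.45) = 162.20 g/mol.
n(Fe) = 463.06 g / 55.85 g/mol = 8.2912 mol.
From the equation the Fe:FeCl3 mole ratio is 2:2, so n(FeCl3) = 8.2912 × 2/2 = 8.2912 mol.
Mass of FeCl3 = 8.2912 mol × 162.20 g/mol = 1344.8 g.
Actual mass collected = 1344.8 g × 0.555 = 746.38 g.

746.4 g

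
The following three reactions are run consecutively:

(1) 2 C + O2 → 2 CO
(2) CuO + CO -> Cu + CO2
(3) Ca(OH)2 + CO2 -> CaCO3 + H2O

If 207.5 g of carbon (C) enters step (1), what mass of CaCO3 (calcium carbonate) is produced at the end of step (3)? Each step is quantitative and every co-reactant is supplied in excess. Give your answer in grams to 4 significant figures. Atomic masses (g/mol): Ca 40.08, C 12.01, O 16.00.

M(C) = 12.01 g/mol.
M(CaCO3) = 40.08 + 12.01 + 3(16.00) = 100.09 g/mol.
n(C) = 207.5 / 12.01 = 17.277 mol.
Reaction (1): C→CO ratio 2:2 ⇒ n(CO) = 17.277 mol.
Reaction (2): CO→CO2 ratio 1:1 ⇒ n(CO2) = 17.277 mol.
Reaction (3): CO2→CaCO3 ratio 1:1 ⇒ n(CaCO3) = 17.277 mol.
Mass of CaCO3 = 17.277 × 100.09 = 1729.3 g.

1729 g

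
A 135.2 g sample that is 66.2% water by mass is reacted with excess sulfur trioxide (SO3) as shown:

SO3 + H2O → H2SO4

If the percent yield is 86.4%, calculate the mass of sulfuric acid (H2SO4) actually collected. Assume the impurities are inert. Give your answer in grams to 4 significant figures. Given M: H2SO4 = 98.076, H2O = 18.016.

Pure H2O available = 135.2 g × 0.662 = 89.502 g.
n(H2O) = 89.502 g / 18.016 g/mol = 4.9679 mol.
From the equation the H2O:H2SO4 mole ratio is 1:1, so n(H2SO4) = 4.9679 × 1/1 = 4.9679 mol.
Mass of H2SO4 = 4.9679 mol × 98.076 g/mol = 487.24 g.
Actual mass collected = 487.24 g × 0.864 = 420.97 g.

421.0 g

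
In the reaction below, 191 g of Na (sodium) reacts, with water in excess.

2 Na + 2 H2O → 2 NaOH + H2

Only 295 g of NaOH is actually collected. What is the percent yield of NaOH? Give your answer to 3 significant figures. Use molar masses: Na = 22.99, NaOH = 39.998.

88.8 %

n(Na) = 191.0 g / 22.99 g/mol = 8.308 mol.
From the equation the Na:NaOH mole ratio is 2:2, so n(NaOH) = 8.308 × 2/2 = 8.308 mol.
Mass of NaOH = 8.308 mol × 39.998 g/mol = 332.3 g.
This is the theoretical yield. Percent yield = 295 g / 332.3 g × 100% = 88.77%.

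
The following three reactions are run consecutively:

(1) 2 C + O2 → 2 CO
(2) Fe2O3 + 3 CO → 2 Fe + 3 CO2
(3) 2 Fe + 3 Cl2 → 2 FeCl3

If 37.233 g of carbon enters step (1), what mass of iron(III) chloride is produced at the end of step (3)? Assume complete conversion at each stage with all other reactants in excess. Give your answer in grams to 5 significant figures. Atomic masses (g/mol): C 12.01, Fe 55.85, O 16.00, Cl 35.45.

335.23 g

M(C) = 12.01 g/mol.
M(FeCl3) = 55.85 + 3(35.45) = 162.20 g/mol.
n(C) = 37.233 / 12.01 = 3.10017 mol.
Reaction (1): C→CO ratio 2:2 ⇒ n(CO) = 3.10017 mol.
Reaction (2): CO→Fe ratio 3:2 ⇒ n(Fe) = 2.06678 mol.
Reaction (3): Fe→FeCl3 ratio 2:2 ⇒ n(FeCl3) = 2.06678 mol.
Mass of FeCl3 = 2.06678 × 162.20 = 335.231 g.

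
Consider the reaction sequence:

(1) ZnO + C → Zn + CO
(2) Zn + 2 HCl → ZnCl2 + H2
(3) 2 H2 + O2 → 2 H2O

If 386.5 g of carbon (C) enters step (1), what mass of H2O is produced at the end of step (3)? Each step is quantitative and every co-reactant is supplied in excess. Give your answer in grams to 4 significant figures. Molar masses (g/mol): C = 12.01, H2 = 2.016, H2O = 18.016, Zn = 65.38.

n(C) = 386.5 / 12.01 = 32.182 mol.
Reaction (1): C→Zn ratio 1:1 ⇒ n(Zn) = 32.182 mol.
Reaction (2): Zn→H2 ratio 1:1 ⇒ n(H2) = 32.182 mol.
Reaction (3): H2→H2O ratio 2:2 ⇒ n(H2O) = 32.182 mol.
Mass of H2O = 32.182 × 18.016 = 579.78 g.

579.8 g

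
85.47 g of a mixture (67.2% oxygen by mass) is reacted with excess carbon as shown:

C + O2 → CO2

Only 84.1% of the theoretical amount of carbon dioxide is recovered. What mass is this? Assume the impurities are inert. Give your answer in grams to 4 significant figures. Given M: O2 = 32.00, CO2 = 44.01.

66.43 g

Pure O2 available = 85.47 g × 0.672 = 57.436 g.
n(O2) = 57.436 g / 32.00 g/mol = 1.7949 mol.
From the equation the O2:CO2 mole ratio is 1:1, so n(CO2) = 1.7949 × 1/1 = 1.7949 mol.
Mass of CO2 = 1.7949 mol × 44.01 g/mol = 78.992 g.
Actual mass collected = 78.992 g × 0.841 = 66.432 g.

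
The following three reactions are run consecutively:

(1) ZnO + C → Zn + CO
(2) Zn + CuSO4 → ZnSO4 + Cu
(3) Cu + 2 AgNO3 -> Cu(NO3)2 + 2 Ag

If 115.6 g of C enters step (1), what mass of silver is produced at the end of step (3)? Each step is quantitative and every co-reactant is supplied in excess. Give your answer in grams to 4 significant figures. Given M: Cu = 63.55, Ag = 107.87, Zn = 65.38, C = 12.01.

n(C) = 115.6 / 12.01 = 9.6253 mol.
Reaction (1): C→Zn ratio 1:1 ⇒ n(Zn) = 9.6253 mol.
Reaction (2): Zn→Cu ratio 1:1 ⇒ n(Cu) = 9.6253 mol.
Reaction (3): Cu→Ag ratio 1:2 ⇒ n(Ag) = 19.251 mol.
Mass of Ag = 19.251 × 107.87 = 2076.6 g.

2077 g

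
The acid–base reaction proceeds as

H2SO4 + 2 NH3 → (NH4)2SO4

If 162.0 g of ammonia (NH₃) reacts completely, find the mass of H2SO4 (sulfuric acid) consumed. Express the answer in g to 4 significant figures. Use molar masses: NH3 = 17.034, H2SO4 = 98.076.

466.4 g

n(NH3) = 162.00 g / 17.034 g/mol = 9.5104 mol.
From the equation the NH3:H2SO4 mole ratio is 2:1, so n(H2SO4) = 9.5104 × 1/2 = 4.7552 mol.
Mass of H2SO4 = 4.7552 mol × 98.076 g/mol = 466.37 g.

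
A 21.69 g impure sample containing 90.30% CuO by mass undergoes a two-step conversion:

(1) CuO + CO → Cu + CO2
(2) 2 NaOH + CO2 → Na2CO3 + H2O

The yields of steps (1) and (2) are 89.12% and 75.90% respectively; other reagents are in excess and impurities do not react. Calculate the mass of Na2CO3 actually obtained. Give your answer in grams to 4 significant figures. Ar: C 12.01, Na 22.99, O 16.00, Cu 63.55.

Pure CuO = 21.69 × 0.9030 = 19.586 g.
M(CuO) = 63.55 + 16.00 = 79.55 g/mol.
M(Na2CO3) = 2(22.99) + 12.01 + 3(16.00) = 105.99 g/mol.
n(CuO) = 19.586 / 79.55 = 0.24621 mol.
Step 1 (CuO:CO2 = 1:1): theoretical n(CO2) = 0.24621 mol; at 89.12% yield, n(CO2) = 0.21942 mol.
Step 2 (CO2:Na2CO3 = 1:1): theoretical n(Na2CO3) = 0.21942 mol, so theoretical mass = 0.21942 × 105.99 = 23.257 g.
At 75.90% yield, actual mass of Na2CO3 = 23.257 × 0.7590 = 17.652 g.

17.65 g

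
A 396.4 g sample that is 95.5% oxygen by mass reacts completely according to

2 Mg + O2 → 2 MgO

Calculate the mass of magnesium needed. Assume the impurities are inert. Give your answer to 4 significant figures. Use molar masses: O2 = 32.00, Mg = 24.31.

Mass of pure O2 = 396.4 g × 0.955 = 378.56 g.
n(O2) = 378.56 g / 32.00 g/mol = 11.830 mol.
From the equation the O2:Mg mole ratio is 1:2, so n(Mg) = 11.830 × 2/1 = 23.660 mol.
Mass of Mg = 23.660 mol × 24.31 g/mol = 575.18 g.

575.2 g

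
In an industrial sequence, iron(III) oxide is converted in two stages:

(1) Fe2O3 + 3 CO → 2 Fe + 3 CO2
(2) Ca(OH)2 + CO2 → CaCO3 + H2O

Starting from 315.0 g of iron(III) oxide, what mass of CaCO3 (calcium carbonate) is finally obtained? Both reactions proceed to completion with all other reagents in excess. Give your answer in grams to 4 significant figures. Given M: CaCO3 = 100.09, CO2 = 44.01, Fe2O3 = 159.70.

592.3 g

n(Fe2O3) = 315.00 / 159.70 = 1.9724 mol.
Step 1 gives a 1:3 ratio of Fe2O3 to CO2, so n(CO2) = 5.9173 mol.
In step 2 the CO2:CaCO3 ratio is 1:1, so n(CaCO3) = 5.9173 mol.
Mass of CaCO3 = 5.9173 × 100.09 = 592.27 g.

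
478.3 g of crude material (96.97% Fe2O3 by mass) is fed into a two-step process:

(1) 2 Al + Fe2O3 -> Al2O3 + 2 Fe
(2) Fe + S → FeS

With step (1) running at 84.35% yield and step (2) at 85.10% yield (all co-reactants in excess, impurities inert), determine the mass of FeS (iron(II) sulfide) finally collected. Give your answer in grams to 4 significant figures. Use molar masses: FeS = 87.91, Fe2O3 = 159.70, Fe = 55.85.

366.5 g

Pure Fe2O3 = 478.3 × 0.9697 = 463.81 g.
n(Fe2O3) = 463.81 / 159.70 = 2.9042 mol.
Step 1 (Fe2O3:Fe = 1:2): theoretical n(Fe) = 5.8085 mol; at 84.35% yield, n(Fe) = 4.8995 mol.
Step 2 (Fe:FeS = 1:1): theoretical n(FeS) = 4.8995 mol, so theoretical mass = 4.8995 × 87.91 = 430.71 g.
At 85.10% yield, actual mass of FeS = 430.71 × 0.8510 = 366.54 g.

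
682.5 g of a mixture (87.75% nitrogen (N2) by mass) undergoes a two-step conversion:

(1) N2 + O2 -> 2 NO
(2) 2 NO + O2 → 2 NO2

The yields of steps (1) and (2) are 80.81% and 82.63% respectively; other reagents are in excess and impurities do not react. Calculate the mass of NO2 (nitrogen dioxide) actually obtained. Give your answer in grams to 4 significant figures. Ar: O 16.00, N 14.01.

1313 g

Pure N2 = 682.5 × 0.8775 = 598.89 g.
M(N2) = 2(14.01) = 28.02 g/mol.
M(NO2) = 14.01 + 2(16.00) = 46.01 g/mol.
n(N2) = 598.89 / 28.02 = 21.374 mol.
Step 1 (N2:NO = 1:2): theoretical n(NO) = 42.748 mol; at 80.81% yield, n(NO) = 34.544 mol.
Step 2 (NO:NO2 = 2:2): theoretical n(NO2) = 34.544 mol, so theoretical mass = 34.544 × 46.01 = 1589.4 g.
At 82.63% yield, actual mass of NO2 = 1589.4 × 0.8263 = 1313.3 g.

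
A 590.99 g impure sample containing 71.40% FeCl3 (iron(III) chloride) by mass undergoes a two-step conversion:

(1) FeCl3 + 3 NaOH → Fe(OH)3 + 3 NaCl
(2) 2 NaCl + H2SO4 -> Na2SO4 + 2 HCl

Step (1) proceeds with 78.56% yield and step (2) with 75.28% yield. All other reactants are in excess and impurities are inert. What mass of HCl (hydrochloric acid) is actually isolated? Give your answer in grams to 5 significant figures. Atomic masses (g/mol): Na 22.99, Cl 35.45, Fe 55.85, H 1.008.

168.28 g

Pure FeCl3 = 590.99 × 0.7140 = 421.967 g.
M(FeCl3) = 55.85 + 3(35.45) = 162.20 g/mol.
M(HCl) = 1.008 + 35.45 = 36.458 g/mol.
n(FeCl3) = 421.967 / 162.20 = 2.60152 mol.
Step 1 (FeCl3:NaCl = 1:3): theoretical n(NaCl) = 7.80457 mol; at 78.56% yield, n(NaCl) = 6.13127 mol.
Step 2 (NaCl:HCl = 2:2): theoretical n(HCl) = 6.13127 mol, so theoretical mass = 6.13127 × 36.458 = 223.534 g.
At 75.28% yield, actual mass of HCl = 223.534 × 0.7528 = 168.276 g.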